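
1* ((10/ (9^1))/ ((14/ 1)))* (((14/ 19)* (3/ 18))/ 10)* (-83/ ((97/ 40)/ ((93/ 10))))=-5146/ 16587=-0.31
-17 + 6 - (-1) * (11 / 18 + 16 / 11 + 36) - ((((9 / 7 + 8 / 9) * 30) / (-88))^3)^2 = 16740889929082907783 / 622345892187672576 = 26.90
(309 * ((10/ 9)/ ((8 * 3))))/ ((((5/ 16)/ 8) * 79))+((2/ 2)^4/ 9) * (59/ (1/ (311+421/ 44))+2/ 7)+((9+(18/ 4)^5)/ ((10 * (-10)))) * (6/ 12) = 2096.90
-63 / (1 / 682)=-42966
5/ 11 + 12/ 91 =587/ 1001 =0.59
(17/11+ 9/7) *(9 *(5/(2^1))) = 4905/77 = 63.70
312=312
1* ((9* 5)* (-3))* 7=-945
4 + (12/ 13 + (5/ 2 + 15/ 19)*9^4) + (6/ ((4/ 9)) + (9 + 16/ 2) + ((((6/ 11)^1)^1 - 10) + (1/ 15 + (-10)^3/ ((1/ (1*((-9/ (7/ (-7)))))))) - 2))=513768617/ 40755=12606.27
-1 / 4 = -0.25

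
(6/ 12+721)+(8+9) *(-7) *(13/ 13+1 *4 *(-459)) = 219086.50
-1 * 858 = -858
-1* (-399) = 399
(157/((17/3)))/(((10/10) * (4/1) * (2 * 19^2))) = 471/49096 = 0.01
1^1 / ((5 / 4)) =4 / 5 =0.80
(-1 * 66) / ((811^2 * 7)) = -0.00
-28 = -28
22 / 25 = 0.88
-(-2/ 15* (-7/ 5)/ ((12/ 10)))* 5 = -7/ 9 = -0.78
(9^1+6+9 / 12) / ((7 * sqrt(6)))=3 * sqrt(6) / 8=0.92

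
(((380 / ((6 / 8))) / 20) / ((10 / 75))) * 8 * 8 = 12160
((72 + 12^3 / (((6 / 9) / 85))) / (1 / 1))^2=48572633664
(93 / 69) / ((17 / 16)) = 496 / 391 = 1.27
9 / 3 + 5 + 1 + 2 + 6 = 17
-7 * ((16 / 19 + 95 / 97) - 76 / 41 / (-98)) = -6814247 / 528941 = -12.88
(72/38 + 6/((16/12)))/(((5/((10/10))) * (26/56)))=3402/1235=2.75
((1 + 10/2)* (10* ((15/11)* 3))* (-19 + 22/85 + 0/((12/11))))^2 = 739978448400/34969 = 21160983.97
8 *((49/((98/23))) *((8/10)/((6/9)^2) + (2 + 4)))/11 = 3588/55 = 65.24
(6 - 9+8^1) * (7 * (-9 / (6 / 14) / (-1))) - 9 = 726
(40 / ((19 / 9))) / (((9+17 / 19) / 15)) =1350 / 47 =28.72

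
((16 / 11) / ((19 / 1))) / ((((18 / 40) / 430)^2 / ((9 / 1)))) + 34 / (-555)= 218921578682 / 347985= 629112.11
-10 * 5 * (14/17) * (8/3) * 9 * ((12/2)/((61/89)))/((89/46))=-4636800/1037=-4471.36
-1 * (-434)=434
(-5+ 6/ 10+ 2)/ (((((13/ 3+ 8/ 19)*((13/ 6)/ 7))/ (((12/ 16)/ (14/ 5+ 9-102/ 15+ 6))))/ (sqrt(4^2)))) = -86184/ 193765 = -0.44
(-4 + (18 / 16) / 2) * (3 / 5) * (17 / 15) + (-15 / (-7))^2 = 8837 / 3920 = 2.25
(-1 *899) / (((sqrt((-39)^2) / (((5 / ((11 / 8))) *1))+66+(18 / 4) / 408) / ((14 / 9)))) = -17116960 / 939249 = -18.22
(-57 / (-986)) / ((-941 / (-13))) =741 / 927826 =0.00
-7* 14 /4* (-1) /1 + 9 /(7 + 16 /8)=51 /2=25.50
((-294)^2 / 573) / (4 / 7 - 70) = -33614 / 15471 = -2.17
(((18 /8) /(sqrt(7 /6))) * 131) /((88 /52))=161.25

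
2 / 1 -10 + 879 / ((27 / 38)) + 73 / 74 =819245 / 666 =1230.10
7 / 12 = 0.58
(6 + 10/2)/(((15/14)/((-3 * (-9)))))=1386/5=277.20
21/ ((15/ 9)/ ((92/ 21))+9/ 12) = 18.58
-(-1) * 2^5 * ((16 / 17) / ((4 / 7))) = 896 / 17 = 52.71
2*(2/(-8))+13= 25/2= 12.50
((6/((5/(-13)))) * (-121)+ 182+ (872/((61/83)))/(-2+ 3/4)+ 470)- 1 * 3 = 484159/305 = 1587.41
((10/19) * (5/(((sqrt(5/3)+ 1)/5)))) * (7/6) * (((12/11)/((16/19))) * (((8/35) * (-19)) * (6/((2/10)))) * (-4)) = -171000/11+ 57000 * sqrt(15)/11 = 4523.64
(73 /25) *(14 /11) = 1022 /275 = 3.72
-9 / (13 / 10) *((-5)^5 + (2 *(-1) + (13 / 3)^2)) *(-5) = -1398700 / 13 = -107592.31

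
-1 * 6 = -6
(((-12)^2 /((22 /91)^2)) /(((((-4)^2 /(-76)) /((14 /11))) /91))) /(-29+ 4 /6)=5412146922 /113135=47837.95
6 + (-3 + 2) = 5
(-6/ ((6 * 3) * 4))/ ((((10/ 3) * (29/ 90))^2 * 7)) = -243/ 23548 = -0.01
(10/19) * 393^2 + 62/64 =49424269/608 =81289.92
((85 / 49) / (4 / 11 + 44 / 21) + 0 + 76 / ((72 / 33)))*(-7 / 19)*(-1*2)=423907 / 16188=26.19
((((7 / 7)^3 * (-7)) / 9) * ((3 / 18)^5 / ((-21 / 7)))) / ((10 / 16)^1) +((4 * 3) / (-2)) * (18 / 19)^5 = -1487677345067 / 324913710780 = -4.58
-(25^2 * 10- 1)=-6249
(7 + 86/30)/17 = 148/255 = 0.58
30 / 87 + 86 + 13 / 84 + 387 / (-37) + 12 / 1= 7935233 / 90132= 88.04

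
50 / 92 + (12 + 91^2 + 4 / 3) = 1144693 / 138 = 8294.88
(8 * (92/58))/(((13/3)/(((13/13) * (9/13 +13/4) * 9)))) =509220/4901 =103.90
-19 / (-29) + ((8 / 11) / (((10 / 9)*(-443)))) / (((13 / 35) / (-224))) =2840623 / 1837121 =1.55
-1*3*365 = -1095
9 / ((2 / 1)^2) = 9 / 4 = 2.25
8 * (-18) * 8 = -1152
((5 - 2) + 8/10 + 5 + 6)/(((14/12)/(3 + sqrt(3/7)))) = 444*sqrt(21)/245 + 1332/35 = 46.36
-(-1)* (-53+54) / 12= 1 / 12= 0.08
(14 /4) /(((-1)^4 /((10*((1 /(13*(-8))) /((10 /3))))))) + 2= 1.90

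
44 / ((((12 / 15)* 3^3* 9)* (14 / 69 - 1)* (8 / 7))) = -161 / 648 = -0.25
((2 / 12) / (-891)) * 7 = -7 / 5346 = -0.00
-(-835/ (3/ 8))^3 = 298077632000/ 27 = 11039912296.30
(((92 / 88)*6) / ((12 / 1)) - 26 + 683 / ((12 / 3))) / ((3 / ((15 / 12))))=3995 / 66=60.53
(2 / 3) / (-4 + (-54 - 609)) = -2 / 2001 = -0.00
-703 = -703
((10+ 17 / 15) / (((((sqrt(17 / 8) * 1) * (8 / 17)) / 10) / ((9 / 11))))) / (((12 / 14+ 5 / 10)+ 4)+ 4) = 14.19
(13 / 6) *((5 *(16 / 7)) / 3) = 520 / 63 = 8.25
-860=-860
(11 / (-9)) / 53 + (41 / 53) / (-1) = -380 / 477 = -0.80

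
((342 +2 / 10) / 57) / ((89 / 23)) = 39353 / 25365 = 1.55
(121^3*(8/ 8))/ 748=161051/ 68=2368.40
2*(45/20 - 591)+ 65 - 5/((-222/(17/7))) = -864370/777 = -1112.45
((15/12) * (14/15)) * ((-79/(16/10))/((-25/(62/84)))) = 1.70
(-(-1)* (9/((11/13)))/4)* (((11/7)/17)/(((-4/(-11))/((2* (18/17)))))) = 11583/8092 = 1.43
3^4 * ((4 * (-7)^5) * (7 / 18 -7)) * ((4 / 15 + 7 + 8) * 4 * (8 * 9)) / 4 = 39571852924.80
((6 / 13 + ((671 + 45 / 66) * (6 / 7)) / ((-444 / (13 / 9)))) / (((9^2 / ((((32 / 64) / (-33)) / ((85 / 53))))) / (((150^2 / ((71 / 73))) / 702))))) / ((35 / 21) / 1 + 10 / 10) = 130021130375 / 63911620659744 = 0.00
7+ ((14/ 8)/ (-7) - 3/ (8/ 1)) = 6.38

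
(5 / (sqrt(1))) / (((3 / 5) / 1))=25 / 3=8.33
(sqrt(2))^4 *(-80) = -320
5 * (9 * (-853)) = -38385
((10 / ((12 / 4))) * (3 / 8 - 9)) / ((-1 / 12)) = 345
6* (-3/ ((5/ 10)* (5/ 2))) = -72/ 5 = -14.40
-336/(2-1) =-336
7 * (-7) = -49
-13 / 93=-0.14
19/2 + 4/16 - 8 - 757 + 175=-580.25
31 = 31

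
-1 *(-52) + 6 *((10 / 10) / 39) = 678 / 13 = 52.15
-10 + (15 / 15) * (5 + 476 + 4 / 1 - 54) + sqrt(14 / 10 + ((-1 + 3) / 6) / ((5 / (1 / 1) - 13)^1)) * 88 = 523.56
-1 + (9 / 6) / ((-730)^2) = -1065797 / 1065800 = -1.00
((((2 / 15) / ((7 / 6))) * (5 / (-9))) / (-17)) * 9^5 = 26244 / 119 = 220.54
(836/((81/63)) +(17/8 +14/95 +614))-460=5516423/6840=806.49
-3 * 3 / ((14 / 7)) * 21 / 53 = -189 / 106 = -1.78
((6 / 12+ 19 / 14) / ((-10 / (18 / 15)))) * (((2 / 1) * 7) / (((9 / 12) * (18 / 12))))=-208 / 75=-2.77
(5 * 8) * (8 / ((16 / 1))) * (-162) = -3240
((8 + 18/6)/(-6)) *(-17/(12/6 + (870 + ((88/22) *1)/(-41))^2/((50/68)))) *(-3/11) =-714425/86500489908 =-0.00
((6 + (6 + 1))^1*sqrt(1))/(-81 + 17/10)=-10/61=-0.16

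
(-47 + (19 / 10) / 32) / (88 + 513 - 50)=-15021 / 176320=-0.09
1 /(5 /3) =0.60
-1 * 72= -72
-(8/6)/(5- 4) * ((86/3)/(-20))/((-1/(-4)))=344/45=7.64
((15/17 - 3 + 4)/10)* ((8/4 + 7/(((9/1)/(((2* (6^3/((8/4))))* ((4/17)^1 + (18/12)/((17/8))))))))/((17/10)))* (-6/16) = -32664/4913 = -6.65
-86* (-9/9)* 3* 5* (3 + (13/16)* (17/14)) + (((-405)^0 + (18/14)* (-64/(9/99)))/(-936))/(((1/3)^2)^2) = 1085961/208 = 5220.97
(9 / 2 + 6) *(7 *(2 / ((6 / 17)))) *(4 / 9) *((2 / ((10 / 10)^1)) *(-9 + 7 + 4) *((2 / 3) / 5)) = 13328 / 135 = 98.73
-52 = -52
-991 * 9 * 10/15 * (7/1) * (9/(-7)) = 53514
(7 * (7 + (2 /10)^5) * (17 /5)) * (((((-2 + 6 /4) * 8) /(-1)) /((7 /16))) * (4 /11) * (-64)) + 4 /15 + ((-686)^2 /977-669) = -17953046968693 /503765625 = -35637.70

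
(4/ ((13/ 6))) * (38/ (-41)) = -912/ 533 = -1.71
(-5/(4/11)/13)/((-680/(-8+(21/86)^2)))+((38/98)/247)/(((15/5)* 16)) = -94710095/7688763264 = -0.01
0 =0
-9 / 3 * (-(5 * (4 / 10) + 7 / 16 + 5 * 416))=99957 / 16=6247.31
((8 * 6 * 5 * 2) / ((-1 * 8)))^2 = 3600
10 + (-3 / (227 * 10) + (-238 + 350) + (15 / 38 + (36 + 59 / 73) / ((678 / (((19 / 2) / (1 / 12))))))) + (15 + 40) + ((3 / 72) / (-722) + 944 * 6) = 948684819039337 / 162235392720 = 5847.58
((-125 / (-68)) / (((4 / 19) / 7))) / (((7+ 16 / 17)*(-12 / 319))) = -1060675 / 5184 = -204.61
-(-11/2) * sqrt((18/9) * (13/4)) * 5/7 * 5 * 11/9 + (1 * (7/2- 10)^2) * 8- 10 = 389.21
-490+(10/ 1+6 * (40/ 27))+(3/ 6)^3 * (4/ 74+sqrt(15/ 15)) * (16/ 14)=-1097809/ 2331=-470.96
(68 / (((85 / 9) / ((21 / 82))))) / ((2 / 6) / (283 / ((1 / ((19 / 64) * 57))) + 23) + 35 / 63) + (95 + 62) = 50612486767 / 315699385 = 160.32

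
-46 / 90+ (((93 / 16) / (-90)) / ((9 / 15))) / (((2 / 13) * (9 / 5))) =-23323 / 25920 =-0.90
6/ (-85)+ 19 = 1609/ 85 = 18.93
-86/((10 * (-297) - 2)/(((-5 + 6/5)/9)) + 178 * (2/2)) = -817/68561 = -0.01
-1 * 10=-10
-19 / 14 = -1.36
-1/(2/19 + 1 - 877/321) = 6099/9922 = 0.61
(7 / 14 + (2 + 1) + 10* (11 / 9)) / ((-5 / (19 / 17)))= -5377 / 1530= -3.51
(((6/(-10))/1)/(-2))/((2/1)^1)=3/20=0.15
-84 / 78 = -14 / 13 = -1.08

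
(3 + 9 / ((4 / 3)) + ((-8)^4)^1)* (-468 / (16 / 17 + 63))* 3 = -97996041 / 1087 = -90152.75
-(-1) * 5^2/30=5/6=0.83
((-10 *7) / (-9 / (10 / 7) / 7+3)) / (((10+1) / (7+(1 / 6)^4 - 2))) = -162025 / 10692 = -15.15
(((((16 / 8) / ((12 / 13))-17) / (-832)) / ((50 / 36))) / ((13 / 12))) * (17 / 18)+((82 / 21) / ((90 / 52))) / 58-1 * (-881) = 652885604593 / 741031200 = 881.05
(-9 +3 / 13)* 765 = -87210 / 13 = -6708.46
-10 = -10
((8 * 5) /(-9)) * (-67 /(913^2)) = 2680 /7502121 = 0.00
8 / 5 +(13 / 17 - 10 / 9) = 959 / 765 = 1.25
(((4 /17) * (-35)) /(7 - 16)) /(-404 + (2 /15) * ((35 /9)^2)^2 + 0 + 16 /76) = -415530 /169518203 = -0.00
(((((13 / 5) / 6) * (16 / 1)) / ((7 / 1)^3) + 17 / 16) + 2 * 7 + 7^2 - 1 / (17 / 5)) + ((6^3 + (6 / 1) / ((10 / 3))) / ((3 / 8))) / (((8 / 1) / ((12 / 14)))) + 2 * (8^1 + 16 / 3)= 14244791 / 93296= 152.68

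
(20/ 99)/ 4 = 5/ 99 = 0.05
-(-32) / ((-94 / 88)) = -1408 / 47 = -29.96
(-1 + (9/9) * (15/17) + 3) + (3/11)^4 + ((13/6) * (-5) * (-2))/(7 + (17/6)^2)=583002886/134653277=4.33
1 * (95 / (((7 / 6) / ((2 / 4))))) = 40.71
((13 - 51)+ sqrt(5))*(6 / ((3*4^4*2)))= -19 / 128+ sqrt(5) / 256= -0.14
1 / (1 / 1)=1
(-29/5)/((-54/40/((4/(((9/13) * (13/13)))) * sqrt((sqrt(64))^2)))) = 48256/243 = 198.58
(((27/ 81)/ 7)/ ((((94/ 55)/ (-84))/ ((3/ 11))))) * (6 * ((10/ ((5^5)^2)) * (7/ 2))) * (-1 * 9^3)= 183708/ 18359375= 0.01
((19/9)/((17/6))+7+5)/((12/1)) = 325/306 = 1.06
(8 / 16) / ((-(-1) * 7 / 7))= 1 / 2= 0.50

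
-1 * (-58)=58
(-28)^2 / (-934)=-392 / 467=-0.84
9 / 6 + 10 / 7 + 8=153 / 14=10.93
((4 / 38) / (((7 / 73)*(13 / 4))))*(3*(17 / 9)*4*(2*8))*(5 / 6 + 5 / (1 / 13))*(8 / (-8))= -125489920 / 15561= -8064.39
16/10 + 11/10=2.70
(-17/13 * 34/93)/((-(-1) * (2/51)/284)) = -1395292/403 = -3462.26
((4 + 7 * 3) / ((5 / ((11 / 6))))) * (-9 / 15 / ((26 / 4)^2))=-22 / 169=-0.13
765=765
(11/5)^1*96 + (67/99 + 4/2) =105869/495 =213.88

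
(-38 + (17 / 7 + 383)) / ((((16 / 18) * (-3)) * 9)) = -304 / 21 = -14.48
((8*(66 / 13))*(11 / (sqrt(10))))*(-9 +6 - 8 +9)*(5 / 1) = -5808*sqrt(10) / 13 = -1412.81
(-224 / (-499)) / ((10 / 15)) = 336 / 499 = 0.67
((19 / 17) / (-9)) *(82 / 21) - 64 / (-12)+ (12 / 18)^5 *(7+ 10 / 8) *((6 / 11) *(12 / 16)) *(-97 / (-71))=1244554 / 228123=5.46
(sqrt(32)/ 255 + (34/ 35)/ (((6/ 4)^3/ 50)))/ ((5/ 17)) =4*sqrt(2)/ 75 + 9248/ 189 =49.01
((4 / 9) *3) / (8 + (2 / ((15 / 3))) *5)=2 / 15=0.13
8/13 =0.62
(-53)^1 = -53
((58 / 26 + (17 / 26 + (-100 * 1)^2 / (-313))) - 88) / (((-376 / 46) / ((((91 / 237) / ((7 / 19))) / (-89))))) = -0.17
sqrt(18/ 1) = 3*sqrt(2) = 4.24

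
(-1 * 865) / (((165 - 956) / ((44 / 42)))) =19030 / 16611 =1.15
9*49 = 441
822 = 822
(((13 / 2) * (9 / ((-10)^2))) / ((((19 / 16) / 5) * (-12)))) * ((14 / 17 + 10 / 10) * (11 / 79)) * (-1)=13299 / 255170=0.05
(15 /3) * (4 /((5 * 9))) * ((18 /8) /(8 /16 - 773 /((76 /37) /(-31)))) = 76 /886669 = 0.00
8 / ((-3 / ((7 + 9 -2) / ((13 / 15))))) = -560 / 13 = -43.08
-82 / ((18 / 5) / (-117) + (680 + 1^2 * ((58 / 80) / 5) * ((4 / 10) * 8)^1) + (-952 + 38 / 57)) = 0.30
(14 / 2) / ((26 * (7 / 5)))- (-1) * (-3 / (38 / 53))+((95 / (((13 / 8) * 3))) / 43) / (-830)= -10558546 / 2644629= -3.99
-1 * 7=-7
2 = 2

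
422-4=418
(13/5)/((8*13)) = 1/40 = 0.02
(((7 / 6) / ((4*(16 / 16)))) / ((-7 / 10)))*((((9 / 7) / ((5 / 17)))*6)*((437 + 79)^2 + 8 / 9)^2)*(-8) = 390477161691392 / 63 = 6198050185577.65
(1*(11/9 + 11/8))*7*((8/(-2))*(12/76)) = -1309/114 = -11.48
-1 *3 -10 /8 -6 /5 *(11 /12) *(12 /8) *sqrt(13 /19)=-17 /4 -33 *sqrt(247) /380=-5.61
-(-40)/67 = 0.60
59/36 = 1.64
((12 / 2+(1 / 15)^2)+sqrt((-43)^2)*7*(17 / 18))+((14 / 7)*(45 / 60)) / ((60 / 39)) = 524263 / 1800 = 291.26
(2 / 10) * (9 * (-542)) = -975.60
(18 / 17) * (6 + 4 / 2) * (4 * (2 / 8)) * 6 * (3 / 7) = 2592 / 119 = 21.78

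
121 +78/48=981/8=122.62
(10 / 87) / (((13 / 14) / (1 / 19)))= 140 / 21489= 0.01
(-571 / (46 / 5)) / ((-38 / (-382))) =-545305 / 874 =-623.92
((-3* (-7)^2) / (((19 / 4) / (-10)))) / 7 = 840 / 19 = 44.21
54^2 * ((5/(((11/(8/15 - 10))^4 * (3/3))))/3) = 4879042752/1830125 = 2665.96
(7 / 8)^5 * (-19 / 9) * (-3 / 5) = 0.65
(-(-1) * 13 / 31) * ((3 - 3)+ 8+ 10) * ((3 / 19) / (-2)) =-351 / 589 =-0.60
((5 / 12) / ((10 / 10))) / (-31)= -5 / 372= -0.01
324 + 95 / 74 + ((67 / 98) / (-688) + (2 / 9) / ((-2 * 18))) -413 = -17726240095 / 202069728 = -87.72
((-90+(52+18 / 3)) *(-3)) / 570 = 16 / 95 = 0.17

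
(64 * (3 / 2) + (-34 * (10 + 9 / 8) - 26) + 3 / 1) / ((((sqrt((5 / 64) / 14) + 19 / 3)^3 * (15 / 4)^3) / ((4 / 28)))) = -1252307483492352 / 384398504669040125 + 5294449115136 * sqrt(70) / 384398504669040125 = -0.00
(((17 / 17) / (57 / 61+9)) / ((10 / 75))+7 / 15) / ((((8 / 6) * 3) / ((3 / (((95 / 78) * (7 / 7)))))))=288717 / 383800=0.75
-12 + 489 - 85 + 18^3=6224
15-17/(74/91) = -437/74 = -5.91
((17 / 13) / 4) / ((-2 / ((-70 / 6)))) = 595 / 312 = 1.91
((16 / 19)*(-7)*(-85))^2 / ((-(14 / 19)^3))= -627542.86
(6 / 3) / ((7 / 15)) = 30 / 7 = 4.29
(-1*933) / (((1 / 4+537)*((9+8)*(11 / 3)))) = -11196 / 401863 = -0.03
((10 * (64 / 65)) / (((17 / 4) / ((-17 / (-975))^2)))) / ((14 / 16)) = 69632 / 86506875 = 0.00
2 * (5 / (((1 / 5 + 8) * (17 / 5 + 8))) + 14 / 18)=11656 / 7011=1.66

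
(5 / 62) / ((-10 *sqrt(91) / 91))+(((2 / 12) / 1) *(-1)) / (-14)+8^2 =63.93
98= 98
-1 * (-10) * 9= 90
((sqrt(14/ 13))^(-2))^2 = 169/ 196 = 0.86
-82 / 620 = -41 / 310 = -0.13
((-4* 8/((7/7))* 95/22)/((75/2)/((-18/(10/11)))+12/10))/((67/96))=4377600/15343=285.32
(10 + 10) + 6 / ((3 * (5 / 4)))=108 / 5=21.60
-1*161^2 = -25921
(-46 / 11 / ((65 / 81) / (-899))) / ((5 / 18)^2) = 1085294376 / 17875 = 60715.77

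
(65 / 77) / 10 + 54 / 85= 9421 / 13090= 0.72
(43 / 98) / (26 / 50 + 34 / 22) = 11825 / 55664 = 0.21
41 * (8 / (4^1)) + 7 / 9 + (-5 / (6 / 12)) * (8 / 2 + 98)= -8435 / 9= -937.22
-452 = -452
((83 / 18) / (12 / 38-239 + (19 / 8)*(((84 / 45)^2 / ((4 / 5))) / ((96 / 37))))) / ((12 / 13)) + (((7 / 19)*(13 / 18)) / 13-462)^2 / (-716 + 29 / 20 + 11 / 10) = -4809212884543948975 / 16075377328407903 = -299.17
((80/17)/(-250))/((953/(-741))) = 5928/405025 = 0.01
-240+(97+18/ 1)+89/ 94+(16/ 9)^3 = -8115845/ 68526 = -118.43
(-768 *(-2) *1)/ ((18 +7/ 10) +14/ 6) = 46080/ 631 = 73.03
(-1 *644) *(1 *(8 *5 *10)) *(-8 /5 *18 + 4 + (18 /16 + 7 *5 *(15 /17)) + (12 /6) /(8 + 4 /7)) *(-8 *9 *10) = 23460662400 /17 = 1380038964.71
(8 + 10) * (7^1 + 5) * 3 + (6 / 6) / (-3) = 1943 / 3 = 647.67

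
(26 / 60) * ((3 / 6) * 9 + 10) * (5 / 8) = 377 / 96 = 3.93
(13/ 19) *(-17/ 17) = -13/ 19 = -0.68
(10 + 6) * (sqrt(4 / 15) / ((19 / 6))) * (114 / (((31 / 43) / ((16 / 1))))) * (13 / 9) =1144832 * sqrt(15) / 465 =9535.30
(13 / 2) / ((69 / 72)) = 156 / 23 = 6.78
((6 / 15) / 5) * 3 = 6 / 25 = 0.24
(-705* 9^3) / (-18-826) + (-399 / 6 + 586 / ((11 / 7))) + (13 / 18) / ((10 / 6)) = 915.78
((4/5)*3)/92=3/115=0.03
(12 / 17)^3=0.35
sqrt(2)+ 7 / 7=1+ sqrt(2)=2.41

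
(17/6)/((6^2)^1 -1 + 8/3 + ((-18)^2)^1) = 17/2170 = 0.01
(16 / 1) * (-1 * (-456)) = 7296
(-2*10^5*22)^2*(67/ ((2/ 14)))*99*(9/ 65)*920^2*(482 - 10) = 646403275877990400000000000/ 13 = 49723328913691569230769230.00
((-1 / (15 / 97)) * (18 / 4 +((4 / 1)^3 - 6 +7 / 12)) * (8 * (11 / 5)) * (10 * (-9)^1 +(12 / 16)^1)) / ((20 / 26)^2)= 16244036809 / 15000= 1082935.79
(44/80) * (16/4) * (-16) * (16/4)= -704/5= -140.80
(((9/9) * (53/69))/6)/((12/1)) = 53/4968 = 0.01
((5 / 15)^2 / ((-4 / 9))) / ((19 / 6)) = -3 / 38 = -0.08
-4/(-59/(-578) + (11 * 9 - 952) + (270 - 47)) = 2312/364081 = 0.01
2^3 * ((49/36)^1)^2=2401/162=14.82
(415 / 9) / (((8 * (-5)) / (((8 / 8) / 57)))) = -83 / 4104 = -0.02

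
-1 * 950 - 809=-1759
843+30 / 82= 34578 / 41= 843.37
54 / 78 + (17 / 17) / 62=571 / 806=0.71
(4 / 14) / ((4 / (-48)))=-24 / 7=-3.43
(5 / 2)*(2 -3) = -5 / 2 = -2.50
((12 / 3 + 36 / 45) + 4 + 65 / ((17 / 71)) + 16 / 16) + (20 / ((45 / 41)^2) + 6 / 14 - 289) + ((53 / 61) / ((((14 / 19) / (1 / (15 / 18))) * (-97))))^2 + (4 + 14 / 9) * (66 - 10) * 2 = 37296069994534837 / 59057242837425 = 631.52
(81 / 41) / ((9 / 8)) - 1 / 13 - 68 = -35349 / 533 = -66.32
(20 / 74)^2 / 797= 100 / 1091093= 0.00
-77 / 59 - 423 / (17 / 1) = -26266 / 1003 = -26.19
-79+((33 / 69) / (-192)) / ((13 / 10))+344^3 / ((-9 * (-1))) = 389483360699 / 86112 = 4522985.89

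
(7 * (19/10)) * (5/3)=133/6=22.17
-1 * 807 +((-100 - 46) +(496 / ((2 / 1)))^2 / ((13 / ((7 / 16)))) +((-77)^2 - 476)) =85408 / 13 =6569.85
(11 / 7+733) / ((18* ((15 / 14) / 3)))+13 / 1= 127.27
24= 24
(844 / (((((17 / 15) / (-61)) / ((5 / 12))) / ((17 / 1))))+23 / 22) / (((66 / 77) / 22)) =-49553189 / 6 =-8258864.83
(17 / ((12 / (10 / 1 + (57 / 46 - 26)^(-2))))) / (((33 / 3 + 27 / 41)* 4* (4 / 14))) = 1861959281 / 1750925472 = 1.06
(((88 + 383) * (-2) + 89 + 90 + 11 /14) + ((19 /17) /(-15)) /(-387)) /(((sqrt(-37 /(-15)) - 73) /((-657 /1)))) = -5611796009401 /817676132 - 76873917937 * sqrt(555) /12265141980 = -7010.76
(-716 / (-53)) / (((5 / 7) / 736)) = 3688832 / 265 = 13920.12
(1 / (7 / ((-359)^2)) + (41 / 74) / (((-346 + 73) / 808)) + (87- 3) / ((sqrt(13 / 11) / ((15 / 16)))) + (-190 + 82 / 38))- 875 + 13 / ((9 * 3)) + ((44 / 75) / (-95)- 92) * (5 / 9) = 315 * sqrt(143) / 52 + 746891689652 / 43181775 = 17368.90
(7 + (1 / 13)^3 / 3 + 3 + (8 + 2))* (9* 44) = 17400372 / 2197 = 7920.06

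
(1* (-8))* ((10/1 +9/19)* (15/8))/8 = -2985/152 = -19.64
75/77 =0.97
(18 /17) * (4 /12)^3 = 2 /51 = 0.04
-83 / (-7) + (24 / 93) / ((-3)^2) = 11.89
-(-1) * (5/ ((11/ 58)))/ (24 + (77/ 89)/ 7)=25810/ 23617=1.09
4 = 4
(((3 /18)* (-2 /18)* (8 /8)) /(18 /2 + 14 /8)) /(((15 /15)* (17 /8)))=-16 /19737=-0.00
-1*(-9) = 9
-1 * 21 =-21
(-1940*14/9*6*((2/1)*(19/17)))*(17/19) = -108640/3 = -36213.33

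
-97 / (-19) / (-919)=-97 / 17461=-0.01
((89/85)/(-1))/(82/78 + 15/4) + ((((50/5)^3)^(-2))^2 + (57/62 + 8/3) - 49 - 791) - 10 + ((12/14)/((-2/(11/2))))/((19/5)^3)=-6876876648634591877784829/8122215171000000000000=-846.68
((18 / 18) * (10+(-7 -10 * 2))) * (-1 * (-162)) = -2754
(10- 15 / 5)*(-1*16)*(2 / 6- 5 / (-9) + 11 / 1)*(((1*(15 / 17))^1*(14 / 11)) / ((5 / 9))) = -503328 / 187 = -2691.59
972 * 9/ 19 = 460.42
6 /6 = 1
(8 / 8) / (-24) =-1 / 24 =-0.04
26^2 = 676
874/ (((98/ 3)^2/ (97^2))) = 37005597/ 4802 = 7706.29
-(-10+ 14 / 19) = 176 / 19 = 9.26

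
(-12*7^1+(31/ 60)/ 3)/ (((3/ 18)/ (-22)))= 165979/ 15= 11065.27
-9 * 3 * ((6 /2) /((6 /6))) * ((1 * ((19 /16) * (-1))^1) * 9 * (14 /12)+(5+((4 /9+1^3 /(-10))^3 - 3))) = 30407711 /36000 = 844.66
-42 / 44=-21 / 22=-0.95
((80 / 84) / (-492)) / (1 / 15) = -25 / 861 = -0.03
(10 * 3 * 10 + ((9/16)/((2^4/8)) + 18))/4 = 10185/128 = 79.57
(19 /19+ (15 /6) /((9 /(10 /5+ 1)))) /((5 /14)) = 5.13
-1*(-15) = 15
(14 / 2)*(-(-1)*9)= 63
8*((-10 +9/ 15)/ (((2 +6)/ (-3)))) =141/ 5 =28.20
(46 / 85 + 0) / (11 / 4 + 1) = 184 / 1275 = 0.14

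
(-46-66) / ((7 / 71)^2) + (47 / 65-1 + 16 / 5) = -1048262 / 91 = -11519.36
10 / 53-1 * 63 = -3329 / 53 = -62.81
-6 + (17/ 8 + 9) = 41/ 8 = 5.12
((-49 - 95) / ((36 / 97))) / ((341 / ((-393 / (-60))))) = -12707 / 1705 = -7.45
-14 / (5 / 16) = -224 / 5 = -44.80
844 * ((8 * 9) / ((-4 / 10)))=-151920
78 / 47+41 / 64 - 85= -248761 / 3008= -82.70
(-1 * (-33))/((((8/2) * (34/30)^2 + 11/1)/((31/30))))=15345/7262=2.11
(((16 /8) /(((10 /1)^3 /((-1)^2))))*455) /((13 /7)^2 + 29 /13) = 57967 /361800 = 0.16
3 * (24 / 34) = 36 / 17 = 2.12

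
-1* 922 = -922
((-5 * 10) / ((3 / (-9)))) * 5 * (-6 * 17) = -76500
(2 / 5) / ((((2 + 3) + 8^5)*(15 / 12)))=8 / 819325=0.00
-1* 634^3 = -254840104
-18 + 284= 266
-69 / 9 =-23 / 3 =-7.67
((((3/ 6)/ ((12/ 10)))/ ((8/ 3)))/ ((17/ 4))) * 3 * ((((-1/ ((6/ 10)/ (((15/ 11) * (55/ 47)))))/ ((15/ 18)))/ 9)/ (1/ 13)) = -1625/ 3196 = -0.51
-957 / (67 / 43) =-41151 / 67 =-614.19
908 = 908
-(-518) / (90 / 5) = 259 / 9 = 28.78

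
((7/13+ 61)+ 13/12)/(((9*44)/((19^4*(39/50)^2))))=16550376037/1320000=12538.16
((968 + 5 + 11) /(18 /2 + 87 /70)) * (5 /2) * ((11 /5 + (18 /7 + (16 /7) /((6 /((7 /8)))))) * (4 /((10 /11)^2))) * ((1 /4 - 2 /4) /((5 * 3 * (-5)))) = 5318192 /268875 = 19.78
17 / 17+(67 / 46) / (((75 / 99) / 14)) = 16052 / 575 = 27.92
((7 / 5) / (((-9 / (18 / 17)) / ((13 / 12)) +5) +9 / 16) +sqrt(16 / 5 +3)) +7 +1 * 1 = sqrt(155) / 5 +17544 / 2375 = 9.88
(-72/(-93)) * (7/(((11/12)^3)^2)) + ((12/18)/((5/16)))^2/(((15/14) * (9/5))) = 3834805323776/333629225325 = 11.49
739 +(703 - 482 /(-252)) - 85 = 171223 /126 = 1358.91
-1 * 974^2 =-948676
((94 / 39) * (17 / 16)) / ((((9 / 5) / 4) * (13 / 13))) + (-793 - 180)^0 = 4697 / 702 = 6.69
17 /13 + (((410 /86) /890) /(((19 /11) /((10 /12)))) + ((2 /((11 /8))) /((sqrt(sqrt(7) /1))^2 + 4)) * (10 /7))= 5853187817 /2620285668-160 * sqrt(7) /693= 1.62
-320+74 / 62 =-9883 / 31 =-318.81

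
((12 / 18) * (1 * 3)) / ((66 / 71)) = 71 / 33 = 2.15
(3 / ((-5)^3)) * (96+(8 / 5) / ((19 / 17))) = -27768 / 11875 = -2.34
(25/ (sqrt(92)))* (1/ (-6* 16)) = -25* sqrt(23)/ 4416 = -0.03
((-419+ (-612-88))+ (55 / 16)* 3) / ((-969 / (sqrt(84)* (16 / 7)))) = 11826* sqrt(21) / 2261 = 23.97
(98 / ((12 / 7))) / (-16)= -343 / 96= -3.57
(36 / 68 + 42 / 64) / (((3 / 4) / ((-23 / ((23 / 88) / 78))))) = -184470 / 17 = -10851.18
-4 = -4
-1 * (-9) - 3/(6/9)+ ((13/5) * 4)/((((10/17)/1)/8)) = 7297/50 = 145.94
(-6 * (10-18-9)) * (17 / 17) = 102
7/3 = 2.33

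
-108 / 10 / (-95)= 54 / 475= 0.11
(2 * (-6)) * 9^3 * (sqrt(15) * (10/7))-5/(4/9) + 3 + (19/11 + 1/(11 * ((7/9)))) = -87480 * sqrt(15)/7-1973/308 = -48407.63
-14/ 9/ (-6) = 7/ 27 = 0.26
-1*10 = -10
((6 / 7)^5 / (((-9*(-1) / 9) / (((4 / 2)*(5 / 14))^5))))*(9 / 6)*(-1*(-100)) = 3645000000 / 282475249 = 12.90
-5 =-5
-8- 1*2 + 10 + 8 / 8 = 1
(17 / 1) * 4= 68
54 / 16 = 3.38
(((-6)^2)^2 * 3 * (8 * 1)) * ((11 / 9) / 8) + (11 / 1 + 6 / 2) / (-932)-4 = 2212561 / 466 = 4747.98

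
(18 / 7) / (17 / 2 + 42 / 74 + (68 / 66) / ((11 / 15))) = 17908 / 72933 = 0.25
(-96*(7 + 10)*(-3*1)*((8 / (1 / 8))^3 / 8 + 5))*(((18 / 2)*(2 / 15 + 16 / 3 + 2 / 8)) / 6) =6879577068 / 5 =1375915413.60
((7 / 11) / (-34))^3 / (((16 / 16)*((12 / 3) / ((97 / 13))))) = -33271 / 2720308448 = -0.00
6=6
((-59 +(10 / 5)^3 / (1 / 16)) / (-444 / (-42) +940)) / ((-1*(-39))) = 161 / 86502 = 0.00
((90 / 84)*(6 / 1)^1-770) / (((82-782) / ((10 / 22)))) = 1069 / 2156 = 0.50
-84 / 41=-2.05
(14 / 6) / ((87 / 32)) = 0.86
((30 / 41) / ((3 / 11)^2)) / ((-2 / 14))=-8470 / 123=-68.86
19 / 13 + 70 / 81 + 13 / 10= 38179 / 10530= 3.63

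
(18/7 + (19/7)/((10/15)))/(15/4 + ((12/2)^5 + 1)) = 186/217861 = 0.00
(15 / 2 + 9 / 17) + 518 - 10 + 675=40495 / 34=1191.03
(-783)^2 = 613089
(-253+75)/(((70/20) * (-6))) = 178/21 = 8.48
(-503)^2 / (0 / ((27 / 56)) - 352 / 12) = -759027 / 88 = -8625.31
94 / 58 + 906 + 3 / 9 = 78992 / 87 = 907.95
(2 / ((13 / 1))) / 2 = 1 / 13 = 0.08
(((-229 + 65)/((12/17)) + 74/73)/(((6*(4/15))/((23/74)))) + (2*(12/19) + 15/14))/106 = -734573701/1827777504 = -0.40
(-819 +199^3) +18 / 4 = 15759569 / 2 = 7879784.50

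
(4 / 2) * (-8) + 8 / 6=-44 / 3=-14.67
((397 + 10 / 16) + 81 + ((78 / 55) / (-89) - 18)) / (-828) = -784237 / 1409760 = -0.56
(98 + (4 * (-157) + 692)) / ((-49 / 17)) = -2754 / 49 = -56.20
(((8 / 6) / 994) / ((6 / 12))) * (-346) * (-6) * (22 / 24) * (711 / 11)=164004 / 497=329.99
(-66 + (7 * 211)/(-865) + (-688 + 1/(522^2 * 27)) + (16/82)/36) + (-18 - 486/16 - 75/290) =-419732002351547/521836833240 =-804.34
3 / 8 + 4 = 35 / 8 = 4.38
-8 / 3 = -2.67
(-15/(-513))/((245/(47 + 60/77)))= 0.01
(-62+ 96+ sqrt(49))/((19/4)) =164/19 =8.63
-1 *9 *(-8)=72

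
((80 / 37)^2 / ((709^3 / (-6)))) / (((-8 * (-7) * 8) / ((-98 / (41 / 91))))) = 764400 / 20004422130941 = 0.00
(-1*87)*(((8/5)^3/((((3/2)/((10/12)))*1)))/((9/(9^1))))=-14848/75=-197.97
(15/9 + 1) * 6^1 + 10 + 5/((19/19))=31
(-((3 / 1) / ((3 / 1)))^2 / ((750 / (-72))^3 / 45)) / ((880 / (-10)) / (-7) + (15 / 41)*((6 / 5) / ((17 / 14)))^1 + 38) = 0.00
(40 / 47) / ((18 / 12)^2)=160 / 423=0.38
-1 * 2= -2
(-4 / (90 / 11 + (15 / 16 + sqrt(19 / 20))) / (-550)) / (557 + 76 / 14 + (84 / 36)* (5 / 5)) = 53928 / 37753312385 - 14784* sqrt(95) / 943832809625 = 0.00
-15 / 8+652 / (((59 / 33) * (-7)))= -178323 / 3304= -53.97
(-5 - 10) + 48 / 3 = 1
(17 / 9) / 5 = 0.38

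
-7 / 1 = -7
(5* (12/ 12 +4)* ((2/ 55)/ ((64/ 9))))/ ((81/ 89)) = 445/ 3168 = 0.14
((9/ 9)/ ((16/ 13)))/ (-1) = -13/ 16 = -0.81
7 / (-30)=-7 / 30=-0.23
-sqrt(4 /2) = -sqrt(2) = -1.41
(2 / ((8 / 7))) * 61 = 427 / 4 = 106.75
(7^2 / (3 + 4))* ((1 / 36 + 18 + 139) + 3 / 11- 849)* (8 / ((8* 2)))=-1917391 / 792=-2420.95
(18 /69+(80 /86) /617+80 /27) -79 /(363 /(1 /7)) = 44575635551 /13954961097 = 3.19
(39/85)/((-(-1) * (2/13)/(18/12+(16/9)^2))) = 25519/1836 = 13.90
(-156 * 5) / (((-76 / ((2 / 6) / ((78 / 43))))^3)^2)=-31606815245 / 202792598345271119118336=-0.00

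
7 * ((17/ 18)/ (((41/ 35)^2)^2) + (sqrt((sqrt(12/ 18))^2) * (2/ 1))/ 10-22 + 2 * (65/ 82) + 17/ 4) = -11153554223/ 101727396 + 7 * sqrt(6)/ 15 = -108.50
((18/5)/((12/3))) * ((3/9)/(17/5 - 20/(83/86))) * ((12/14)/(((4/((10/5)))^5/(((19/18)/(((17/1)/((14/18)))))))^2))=-29963/886249009152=-0.00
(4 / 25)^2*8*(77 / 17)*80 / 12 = 39424 / 6375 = 6.18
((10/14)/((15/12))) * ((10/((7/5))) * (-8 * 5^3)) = -200000/49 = -4081.63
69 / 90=23 / 30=0.77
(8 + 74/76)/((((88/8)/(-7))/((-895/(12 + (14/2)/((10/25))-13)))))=194215/627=309.75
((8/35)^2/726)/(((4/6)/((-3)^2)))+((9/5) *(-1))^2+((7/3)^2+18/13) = 174637756/17342325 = 10.07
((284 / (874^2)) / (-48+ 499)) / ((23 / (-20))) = -1420 / 1980921437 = -0.00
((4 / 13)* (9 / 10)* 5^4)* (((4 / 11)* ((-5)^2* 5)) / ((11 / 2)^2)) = 4500000 / 17303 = 260.07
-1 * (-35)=35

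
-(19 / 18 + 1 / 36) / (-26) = 1 / 24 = 0.04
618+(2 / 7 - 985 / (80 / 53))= -3839 / 112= -34.28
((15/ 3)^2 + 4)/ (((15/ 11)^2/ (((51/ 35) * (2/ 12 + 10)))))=3638833/ 15750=231.04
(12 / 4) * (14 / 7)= 6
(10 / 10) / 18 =1 / 18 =0.06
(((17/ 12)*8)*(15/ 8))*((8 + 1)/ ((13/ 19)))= 14535/ 52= 279.52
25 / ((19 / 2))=50 / 19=2.63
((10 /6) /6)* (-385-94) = -2395 /18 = -133.06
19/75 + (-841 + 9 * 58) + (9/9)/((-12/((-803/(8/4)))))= -285.29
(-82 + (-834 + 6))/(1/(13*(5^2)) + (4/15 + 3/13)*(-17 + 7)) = 887250/4847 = 183.05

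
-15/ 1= -15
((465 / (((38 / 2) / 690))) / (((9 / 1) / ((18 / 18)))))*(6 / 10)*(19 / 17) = 21390 / 17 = 1258.24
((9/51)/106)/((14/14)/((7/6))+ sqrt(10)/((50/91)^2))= -39375000/3007243453189+ 152163375*sqrt(10)/3007243453189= 0.00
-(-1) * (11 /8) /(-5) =-11 /40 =-0.28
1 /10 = 0.10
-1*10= -10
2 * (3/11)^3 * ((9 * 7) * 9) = 30618/1331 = 23.00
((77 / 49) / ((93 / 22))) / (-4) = -121 / 1302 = -0.09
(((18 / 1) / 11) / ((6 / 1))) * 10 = 30 / 11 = 2.73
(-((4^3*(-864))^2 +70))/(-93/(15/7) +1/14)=214035338020/3033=70568855.27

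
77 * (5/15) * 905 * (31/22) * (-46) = -4516855/3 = -1505618.33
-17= -17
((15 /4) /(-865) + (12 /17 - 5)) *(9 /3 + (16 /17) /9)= -24019325 /1799892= -13.34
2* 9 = 18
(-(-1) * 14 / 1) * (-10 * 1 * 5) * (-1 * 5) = 3500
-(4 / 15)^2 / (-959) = 16 / 215775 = 0.00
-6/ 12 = -1/ 2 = -0.50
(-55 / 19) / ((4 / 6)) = -165 / 38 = -4.34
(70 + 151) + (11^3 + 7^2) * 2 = 2981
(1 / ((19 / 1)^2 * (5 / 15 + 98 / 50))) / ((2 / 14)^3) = 25725 / 62092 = 0.41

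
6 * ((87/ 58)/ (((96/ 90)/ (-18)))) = -1215/ 8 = -151.88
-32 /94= -0.34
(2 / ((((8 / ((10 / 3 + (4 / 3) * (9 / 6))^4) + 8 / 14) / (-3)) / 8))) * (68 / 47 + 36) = -968884224 / 313349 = -3092.03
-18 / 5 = -3.60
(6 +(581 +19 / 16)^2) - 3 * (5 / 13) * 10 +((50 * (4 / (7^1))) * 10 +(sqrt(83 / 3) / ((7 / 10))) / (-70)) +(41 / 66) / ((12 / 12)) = 260783850451 / 768768 - sqrt(249) / 147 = 339222.97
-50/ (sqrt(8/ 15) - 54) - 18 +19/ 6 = -912287/ 65598 +25 * sqrt(30)/ 10933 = -13.89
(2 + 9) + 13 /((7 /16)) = 285 /7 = 40.71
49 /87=0.56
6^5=7776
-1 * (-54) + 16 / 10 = 278 / 5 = 55.60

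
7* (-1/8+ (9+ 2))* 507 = 308763/8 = 38595.38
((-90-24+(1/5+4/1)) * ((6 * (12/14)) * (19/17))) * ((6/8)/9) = -31293/595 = -52.59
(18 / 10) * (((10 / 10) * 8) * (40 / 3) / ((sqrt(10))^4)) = 48 / 25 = 1.92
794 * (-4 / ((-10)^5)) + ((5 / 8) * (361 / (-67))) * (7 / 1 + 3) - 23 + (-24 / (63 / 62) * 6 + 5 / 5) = -578505341 / 2931250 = -197.36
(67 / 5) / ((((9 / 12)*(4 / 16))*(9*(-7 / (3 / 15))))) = -1072 / 4725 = -0.23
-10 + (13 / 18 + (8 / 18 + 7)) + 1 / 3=-3 / 2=-1.50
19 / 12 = 1.58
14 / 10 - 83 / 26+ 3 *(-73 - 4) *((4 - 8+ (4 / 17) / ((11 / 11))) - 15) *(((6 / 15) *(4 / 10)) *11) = 84280411 / 11050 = 7627.19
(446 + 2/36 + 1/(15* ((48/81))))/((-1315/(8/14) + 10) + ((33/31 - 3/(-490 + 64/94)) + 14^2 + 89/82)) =-1565003593063/7341851505420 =-0.21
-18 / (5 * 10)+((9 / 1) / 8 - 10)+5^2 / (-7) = -17929 / 1400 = -12.81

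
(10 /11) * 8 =80 /11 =7.27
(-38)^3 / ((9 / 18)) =-109744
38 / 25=1.52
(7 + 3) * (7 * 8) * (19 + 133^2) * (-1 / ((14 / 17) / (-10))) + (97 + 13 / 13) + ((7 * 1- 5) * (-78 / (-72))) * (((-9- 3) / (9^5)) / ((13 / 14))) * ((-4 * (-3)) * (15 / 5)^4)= 120414497.54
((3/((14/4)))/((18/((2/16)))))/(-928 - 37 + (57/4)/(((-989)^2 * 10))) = -4890605/792864881403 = -0.00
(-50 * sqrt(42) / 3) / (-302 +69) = 50 * sqrt(42) / 699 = 0.46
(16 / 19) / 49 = 16 / 931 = 0.02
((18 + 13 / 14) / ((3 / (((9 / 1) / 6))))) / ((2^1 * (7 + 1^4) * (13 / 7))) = 265 / 832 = 0.32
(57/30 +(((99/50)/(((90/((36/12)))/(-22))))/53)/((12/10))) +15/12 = 8287/2650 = 3.13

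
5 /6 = 0.83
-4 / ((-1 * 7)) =4 / 7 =0.57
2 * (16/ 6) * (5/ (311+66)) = 80/ 1131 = 0.07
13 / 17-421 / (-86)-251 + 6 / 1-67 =-447869 / 1462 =-306.34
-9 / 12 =-3 / 4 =-0.75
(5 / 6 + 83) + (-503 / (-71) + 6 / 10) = 91.52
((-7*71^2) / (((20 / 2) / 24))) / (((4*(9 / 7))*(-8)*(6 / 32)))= 494018 / 45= 10978.18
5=5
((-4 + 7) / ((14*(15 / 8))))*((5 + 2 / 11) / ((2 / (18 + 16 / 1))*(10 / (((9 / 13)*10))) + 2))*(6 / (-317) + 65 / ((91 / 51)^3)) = 3.24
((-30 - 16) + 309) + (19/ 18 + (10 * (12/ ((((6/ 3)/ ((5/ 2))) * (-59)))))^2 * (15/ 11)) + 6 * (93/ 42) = 286.16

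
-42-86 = -128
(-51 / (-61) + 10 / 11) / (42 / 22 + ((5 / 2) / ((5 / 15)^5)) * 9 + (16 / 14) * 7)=2342 / 7350683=0.00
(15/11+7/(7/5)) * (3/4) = 105/22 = 4.77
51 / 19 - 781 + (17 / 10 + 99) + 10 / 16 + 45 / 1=-631.99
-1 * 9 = -9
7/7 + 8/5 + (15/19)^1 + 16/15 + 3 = 425/57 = 7.46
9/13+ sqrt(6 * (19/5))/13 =sqrt(570)/65+ 9/13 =1.06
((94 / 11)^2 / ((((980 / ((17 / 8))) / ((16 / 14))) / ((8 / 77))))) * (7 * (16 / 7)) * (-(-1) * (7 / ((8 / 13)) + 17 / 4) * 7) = 15021200 / 456533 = 32.90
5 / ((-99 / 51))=-85 / 33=-2.58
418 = 418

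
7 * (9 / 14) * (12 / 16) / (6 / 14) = 63 / 8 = 7.88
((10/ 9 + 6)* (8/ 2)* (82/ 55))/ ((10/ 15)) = 10496/ 165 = 63.61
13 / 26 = 1 / 2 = 0.50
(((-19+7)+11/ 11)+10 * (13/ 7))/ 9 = 53/ 63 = 0.84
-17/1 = -17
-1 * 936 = -936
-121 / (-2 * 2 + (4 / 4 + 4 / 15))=1815 / 41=44.27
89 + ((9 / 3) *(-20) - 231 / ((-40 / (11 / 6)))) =3167 / 80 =39.59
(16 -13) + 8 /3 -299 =-880 /3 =-293.33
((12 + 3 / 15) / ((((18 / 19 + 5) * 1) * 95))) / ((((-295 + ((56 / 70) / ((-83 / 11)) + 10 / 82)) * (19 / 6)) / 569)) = -354344181 / 26940309095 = -0.01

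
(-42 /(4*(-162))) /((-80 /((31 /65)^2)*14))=-961 /73008000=-0.00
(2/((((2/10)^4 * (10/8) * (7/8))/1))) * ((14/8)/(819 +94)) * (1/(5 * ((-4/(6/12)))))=-50/913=-0.05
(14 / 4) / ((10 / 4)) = 7 / 5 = 1.40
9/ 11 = 0.82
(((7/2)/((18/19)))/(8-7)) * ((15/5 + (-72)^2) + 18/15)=1150051/60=19167.52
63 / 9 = 7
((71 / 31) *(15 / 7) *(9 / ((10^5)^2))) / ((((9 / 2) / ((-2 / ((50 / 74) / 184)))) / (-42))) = 543789 / 24218750000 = 0.00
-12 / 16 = -3 / 4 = -0.75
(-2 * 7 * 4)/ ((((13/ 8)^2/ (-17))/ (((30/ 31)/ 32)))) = 57120/ 5239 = 10.90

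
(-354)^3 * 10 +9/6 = -887237277/2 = -443618638.50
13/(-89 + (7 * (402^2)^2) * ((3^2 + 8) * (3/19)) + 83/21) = 5187/195790548527618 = 0.00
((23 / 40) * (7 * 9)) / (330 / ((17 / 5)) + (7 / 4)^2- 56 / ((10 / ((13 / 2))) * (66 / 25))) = 1625778 / 3874645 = 0.42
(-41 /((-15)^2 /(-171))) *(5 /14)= 779 /70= 11.13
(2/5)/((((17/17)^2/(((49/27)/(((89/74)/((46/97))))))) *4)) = 83398/1165455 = 0.07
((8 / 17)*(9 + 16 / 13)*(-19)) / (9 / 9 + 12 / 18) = -60648 / 1105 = -54.89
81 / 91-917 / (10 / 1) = -82637 / 910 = -90.81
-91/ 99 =-0.92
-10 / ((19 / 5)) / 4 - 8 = -329 / 38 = -8.66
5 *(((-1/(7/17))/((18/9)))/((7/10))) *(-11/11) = 425/49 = 8.67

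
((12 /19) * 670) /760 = 201 /361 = 0.56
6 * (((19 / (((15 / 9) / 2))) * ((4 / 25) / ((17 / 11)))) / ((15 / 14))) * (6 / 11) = 76608 / 10625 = 7.21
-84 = -84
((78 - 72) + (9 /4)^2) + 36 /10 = 1173 /80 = 14.66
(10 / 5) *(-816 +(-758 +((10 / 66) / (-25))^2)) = -85704298 / 27225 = -3148.00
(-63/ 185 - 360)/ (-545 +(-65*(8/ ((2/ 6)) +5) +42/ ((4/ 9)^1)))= 4938/ 32005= 0.15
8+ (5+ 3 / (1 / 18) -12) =55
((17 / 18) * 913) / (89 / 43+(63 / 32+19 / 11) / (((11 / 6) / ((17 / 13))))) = 8398599352 / 45837405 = 183.23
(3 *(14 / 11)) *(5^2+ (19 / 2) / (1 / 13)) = 567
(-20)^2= 400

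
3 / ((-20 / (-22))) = 33 / 10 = 3.30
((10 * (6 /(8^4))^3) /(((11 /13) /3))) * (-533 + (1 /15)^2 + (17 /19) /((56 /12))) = -3730932153 /62835371540480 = -0.00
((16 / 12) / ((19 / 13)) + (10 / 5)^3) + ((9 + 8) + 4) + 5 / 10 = 3467 / 114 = 30.41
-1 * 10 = -10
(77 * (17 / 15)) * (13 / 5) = 17017 / 75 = 226.89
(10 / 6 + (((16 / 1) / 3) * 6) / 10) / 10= 73 / 150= 0.49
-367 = -367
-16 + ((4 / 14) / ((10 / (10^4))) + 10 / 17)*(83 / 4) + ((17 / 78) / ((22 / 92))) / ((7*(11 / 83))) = 5925.76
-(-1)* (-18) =-18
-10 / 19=-0.53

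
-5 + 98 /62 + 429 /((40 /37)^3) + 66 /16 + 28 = 730586247 /1984000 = 368.24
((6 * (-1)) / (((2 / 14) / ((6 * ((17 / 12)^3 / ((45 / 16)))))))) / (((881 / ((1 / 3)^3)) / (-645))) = 1478813 / 214083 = 6.91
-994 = -994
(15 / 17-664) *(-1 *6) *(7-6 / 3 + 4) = 608742 / 17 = 35808.35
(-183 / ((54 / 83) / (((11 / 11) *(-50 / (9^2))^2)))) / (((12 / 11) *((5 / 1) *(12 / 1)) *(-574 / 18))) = 6961625 / 135576504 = 0.05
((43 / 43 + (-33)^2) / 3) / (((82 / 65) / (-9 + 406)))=14063725 / 123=114339.23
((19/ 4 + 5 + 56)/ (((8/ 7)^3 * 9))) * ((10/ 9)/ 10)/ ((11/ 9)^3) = 811881/ 2725888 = 0.30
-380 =-380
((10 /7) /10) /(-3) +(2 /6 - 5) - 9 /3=-54 /7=-7.71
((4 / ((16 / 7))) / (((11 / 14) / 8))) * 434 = 85064 / 11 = 7733.09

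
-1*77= -77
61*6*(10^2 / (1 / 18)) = 658800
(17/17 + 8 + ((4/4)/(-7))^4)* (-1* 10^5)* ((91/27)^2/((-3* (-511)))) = -365209000000/54760293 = -6669.23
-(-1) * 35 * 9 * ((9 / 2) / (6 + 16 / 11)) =31185 / 164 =190.15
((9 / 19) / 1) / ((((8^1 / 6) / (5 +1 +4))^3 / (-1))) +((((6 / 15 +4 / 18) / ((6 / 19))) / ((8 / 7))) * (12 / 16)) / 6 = -16384811 / 82080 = -199.62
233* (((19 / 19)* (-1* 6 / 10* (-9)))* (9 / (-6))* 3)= -56619 / 10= -5661.90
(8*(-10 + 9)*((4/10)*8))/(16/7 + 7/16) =-14336/1525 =-9.40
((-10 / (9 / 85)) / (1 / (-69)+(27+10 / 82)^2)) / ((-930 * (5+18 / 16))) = 309304 / 13722443973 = 0.00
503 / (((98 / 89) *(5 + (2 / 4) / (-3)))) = 134301 / 1421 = 94.51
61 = 61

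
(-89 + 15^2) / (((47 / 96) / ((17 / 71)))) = 221952 / 3337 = 66.51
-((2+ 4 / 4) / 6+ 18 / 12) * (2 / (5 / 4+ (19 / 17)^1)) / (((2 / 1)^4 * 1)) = -17 / 161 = -0.11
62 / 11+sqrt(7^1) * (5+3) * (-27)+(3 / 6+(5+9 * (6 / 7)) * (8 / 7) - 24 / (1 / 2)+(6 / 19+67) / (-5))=-216 * sqrt(7) - 4177937 / 102410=-612.28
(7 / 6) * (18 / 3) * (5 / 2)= 17.50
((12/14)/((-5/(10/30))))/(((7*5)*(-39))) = 2/47775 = 0.00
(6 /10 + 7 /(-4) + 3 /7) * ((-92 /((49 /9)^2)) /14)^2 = -350547669 /9886633715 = -0.04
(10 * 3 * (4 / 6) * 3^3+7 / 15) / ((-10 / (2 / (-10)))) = 10.81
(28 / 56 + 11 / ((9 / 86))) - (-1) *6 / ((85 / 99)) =172277 / 1530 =112.60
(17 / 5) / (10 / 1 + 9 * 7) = 17 / 365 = 0.05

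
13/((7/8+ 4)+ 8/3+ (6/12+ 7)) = 312/361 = 0.86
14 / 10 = 7 / 5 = 1.40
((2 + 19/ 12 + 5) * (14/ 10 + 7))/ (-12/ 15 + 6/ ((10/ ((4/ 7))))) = -5047/ 32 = -157.72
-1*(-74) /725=74 /725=0.10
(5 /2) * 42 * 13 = 1365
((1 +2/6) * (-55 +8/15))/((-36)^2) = -817/14580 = -0.06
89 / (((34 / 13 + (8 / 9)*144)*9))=1157 / 15282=0.08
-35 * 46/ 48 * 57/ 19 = -805/ 8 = -100.62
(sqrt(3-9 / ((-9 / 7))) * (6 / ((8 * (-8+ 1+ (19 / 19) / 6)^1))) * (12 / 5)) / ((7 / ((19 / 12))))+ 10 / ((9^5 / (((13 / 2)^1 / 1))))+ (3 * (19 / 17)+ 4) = 7.17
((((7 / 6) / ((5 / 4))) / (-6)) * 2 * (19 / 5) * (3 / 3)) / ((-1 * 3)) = 266 / 675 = 0.39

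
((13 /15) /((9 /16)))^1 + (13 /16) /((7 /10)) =20423 /7560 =2.70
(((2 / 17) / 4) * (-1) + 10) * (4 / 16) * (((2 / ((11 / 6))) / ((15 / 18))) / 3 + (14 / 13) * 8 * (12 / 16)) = 17.19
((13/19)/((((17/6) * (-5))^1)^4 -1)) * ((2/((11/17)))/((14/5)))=110160/5874432179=0.00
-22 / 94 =-11 / 47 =-0.23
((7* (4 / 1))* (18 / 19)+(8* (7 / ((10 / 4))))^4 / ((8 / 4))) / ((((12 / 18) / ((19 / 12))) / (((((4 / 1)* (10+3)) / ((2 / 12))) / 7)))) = 8330168184 / 625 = 13328269.09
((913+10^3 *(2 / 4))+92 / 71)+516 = 137051 / 71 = 1930.30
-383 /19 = -20.16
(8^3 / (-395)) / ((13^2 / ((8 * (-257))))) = 1052672 / 66755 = 15.77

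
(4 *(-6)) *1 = -24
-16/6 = -8/3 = -2.67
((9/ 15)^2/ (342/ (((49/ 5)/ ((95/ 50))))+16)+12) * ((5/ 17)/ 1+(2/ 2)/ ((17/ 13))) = 21786138/ 1714025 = 12.71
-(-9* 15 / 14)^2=-18225 / 196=-92.98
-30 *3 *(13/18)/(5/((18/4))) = -117/2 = -58.50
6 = 6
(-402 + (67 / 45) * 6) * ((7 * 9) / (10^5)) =-15477 / 62500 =-0.25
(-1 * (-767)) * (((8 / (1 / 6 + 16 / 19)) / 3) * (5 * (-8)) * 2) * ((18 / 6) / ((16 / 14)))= -425785.04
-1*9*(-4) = 36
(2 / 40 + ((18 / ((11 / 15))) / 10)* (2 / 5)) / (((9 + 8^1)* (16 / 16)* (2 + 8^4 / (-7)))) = -1589 / 15266680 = -0.00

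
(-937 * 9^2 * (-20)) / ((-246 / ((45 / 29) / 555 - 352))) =95552552070 / 43993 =2171994.46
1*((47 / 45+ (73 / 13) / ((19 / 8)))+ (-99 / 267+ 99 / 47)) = 239184587 / 46494045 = 5.14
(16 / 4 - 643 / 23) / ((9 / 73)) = -40223 / 207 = -194.31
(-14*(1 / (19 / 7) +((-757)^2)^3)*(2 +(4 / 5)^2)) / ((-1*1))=3303701870070105816312 / 475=6955161831726538560.66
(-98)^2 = 9604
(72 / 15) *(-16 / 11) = -384 / 55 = -6.98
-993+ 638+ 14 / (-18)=-3202 / 9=-355.78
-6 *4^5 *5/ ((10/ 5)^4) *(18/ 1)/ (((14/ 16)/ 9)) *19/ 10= -4727808/ 7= -675401.14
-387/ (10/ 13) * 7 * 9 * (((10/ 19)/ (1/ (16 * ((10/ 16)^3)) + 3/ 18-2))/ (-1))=-2612250/ 247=-10575.91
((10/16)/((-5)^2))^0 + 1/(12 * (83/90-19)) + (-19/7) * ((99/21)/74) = 2426089/2949751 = 0.82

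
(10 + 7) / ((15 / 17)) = 289 / 15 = 19.27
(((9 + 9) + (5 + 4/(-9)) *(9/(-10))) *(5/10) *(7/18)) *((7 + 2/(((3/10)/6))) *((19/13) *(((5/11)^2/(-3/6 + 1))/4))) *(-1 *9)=-4344445/25168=-172.62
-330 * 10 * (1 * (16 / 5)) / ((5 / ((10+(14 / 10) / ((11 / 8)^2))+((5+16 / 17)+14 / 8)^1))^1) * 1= -38927.69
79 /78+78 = 6163 /78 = 79.01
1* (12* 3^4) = 972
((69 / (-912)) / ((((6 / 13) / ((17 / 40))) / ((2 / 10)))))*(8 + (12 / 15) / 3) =-157573 / 1368000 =-0.12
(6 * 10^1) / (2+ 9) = 60 / 11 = 5.45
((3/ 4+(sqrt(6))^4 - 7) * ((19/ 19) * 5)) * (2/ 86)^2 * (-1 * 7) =-4165/ 7396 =-0.56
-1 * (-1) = 1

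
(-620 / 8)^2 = 24025 / 4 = 6006.25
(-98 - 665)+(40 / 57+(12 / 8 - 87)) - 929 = -202555 / 114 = -1776.80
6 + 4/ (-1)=2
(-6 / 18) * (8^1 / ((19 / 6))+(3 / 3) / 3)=-0.95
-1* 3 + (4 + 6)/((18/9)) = 2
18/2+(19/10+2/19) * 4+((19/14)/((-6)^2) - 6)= 529493/47880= 11.06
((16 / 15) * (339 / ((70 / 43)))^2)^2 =2139626175.50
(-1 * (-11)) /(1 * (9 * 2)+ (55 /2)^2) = 44 /3097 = 0.01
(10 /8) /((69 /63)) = 105 /92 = 1.14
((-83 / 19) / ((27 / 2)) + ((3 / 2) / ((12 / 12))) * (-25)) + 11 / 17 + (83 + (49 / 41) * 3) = 35333347 / 715122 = 49.41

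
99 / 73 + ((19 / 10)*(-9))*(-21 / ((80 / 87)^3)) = 173128831929 / 373760000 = 463.21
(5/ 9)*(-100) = -500/ 9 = -55.56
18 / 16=9 / 8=1.12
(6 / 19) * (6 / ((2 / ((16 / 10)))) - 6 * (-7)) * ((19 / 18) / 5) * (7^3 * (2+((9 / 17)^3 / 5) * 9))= 1489957014 / 614125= 2426.15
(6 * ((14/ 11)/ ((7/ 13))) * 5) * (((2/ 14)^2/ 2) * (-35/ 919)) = -1950/ 70763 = -0.03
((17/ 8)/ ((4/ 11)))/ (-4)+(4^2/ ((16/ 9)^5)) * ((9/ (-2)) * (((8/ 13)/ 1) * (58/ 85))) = -28636429/ 9052160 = -3.16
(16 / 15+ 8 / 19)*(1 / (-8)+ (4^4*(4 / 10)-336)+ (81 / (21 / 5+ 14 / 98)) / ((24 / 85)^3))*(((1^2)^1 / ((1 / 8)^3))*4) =49071333236 / 27075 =1812422.28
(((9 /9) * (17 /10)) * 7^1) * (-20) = -238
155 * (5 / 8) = 775 / 8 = 96.88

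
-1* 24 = -24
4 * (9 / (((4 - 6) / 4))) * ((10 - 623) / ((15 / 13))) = 191256 / 5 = 38251.20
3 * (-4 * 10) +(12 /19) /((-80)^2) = -3647997 /30400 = -120.00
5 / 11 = 0.45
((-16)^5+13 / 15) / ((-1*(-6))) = -15728627 / 90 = -174762.52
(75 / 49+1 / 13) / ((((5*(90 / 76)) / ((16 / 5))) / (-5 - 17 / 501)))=-120782848 / 27617625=-4.37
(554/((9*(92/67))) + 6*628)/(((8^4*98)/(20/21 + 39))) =1324370729/3489841152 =0.38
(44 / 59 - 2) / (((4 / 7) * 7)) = -37 / 118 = -0.31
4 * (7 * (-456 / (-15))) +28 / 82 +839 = 346561 / 205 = 1690.54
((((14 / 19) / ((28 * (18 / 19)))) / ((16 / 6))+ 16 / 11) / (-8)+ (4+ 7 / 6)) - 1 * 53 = -405643 / 8448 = -48.02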